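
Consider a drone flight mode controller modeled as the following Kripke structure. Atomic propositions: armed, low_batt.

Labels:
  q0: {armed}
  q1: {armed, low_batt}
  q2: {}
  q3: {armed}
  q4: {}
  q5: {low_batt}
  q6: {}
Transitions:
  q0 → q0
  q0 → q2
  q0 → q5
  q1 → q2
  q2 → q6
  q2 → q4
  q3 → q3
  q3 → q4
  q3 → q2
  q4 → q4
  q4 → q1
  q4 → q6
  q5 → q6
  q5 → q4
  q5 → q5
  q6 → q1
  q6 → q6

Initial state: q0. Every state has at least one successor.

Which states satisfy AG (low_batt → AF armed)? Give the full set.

States satisfying low_batt → AF armed: {q0, q1, q2, q3, q4, q6}.
States satisfying AG (low_batt → AF armed): {q1, q2, q3, q4, q6}.

{q1, q2, q3, q4, q6}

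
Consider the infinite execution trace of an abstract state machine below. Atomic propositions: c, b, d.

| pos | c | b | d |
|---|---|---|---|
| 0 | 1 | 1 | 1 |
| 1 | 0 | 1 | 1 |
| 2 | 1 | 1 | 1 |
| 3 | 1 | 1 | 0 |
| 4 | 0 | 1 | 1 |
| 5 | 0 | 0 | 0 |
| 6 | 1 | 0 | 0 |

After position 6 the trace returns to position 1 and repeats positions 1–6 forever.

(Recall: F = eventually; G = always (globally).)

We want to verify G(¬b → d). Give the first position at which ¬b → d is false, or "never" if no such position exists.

Check ¬b → d at each position in order: 0 ✓, 1 ✓, 2 ✓, 3 ✓, 4 ✓.
At position 5 the labels are {}, so ¬b → d is false there. This is the first violation.

5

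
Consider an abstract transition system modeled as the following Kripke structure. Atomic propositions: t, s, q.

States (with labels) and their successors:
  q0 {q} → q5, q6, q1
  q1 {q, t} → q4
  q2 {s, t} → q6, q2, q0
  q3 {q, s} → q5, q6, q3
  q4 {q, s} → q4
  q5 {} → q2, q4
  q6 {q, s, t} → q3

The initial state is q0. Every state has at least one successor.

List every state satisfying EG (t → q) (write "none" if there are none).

{q0, q1, q3, q4, q5, q6}

States satisfying t → q: {q0, q1, q3, q4, q5, q6}.
States satisfying EG (t → q): {q0, q1, q3, q4, q5, q6}.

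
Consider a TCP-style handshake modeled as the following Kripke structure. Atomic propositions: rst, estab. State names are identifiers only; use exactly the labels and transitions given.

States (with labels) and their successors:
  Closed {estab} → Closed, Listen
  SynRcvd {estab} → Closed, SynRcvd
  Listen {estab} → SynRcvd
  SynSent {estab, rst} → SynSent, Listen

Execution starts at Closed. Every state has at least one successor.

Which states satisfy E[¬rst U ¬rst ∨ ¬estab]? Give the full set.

States satisfying ¬rst: {Closed, SynRcvd, Listen}.
States satisfying ¬rst ∨ ¬estab: {Closed, SynRcvd, Listen}.
States satisfying E[¬rst U ¬rst ∨ ¬estab]: {Closed, SynRcvd, Listen}.

{Closed, SynRcvd, Listen}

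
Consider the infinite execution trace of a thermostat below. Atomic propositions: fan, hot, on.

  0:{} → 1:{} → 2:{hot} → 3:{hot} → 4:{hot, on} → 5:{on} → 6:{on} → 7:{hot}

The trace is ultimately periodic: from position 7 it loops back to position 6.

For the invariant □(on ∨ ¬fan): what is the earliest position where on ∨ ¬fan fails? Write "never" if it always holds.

on ∨ ¬fan holds at every position 0..7, and those are all the positions the trace ever visits, so the invariant □(on ∨ ¬fan) is never violated.

never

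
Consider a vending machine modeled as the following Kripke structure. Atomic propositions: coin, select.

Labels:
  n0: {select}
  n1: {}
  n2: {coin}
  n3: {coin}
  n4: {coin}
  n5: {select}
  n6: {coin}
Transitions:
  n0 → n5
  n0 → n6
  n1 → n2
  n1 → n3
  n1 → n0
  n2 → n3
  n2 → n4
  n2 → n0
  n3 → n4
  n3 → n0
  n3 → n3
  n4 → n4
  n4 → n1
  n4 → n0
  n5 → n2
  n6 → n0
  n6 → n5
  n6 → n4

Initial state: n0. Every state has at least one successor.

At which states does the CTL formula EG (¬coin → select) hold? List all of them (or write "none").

{n0, n2, n3, n4, n5, n6}

States satisfying ¬coin → select: {n0, n2, n3, n4, n5, n6}.
States satisfying EG (¬coin → select): {n0, n2, n3, n4, n5, n6}.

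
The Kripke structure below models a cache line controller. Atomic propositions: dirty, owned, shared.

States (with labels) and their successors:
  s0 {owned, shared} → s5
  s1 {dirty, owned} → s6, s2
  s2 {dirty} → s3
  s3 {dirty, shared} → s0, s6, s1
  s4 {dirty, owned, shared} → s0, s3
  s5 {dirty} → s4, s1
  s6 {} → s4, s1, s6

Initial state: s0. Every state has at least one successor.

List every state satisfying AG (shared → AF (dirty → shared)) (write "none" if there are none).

States satisfying shared → AF (dirty → shared): {s0, s1, s2, s3, s4, s5, s6}.
States satisfying AG (shared → AF (dirty → shared)): {s0, s1, s2, s3, s4, s5, s6}.

{s0, s1, s2, s3, s4, s5, s6}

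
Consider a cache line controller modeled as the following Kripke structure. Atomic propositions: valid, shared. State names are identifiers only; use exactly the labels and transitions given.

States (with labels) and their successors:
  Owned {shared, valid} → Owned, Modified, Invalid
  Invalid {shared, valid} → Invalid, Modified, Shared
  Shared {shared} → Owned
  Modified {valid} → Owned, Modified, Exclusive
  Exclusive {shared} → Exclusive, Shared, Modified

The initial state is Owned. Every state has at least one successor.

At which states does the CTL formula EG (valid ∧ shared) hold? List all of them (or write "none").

{Owned, Invalid}

States satisfying valid ∧ shared: {Owned, Invalid}.
States satisfying EG (valid ∧ shared): {Owned, Invalid}.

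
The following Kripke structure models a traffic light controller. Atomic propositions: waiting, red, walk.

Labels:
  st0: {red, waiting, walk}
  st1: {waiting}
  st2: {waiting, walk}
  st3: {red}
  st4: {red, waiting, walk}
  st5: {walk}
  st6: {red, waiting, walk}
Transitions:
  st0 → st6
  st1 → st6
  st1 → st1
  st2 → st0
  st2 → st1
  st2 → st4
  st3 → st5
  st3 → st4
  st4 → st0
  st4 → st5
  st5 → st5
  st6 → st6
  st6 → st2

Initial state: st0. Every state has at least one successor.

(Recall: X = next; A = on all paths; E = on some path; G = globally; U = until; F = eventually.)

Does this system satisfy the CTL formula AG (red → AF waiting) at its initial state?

States satisfying red → AF waiting: {st0, st1, st2, st4, st5, st6}.
States satisfying AG (red → AF waiting): {st0, st1, st2, st4, st5, st6}.
Every state reachable from st0 satisfies red → AF waiting.
st0 ∈ Sat(AG (red → AF waiting)).

Satisfied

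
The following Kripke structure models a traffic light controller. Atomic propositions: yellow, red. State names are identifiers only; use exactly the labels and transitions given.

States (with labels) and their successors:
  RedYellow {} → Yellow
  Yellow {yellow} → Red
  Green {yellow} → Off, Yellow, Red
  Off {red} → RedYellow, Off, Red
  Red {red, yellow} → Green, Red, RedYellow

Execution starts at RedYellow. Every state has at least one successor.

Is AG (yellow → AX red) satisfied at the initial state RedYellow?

No

States satisfying yellow → AX red: {RedYellow, Yellow, Off}.
States satisfying AG (yellow → AX red): ∅.
Green is reachable from RedYellow and violates yellow → AX red, so AG fails at RedYellow.
RedYellow ∉ Sat(AG (yellow → AX red)).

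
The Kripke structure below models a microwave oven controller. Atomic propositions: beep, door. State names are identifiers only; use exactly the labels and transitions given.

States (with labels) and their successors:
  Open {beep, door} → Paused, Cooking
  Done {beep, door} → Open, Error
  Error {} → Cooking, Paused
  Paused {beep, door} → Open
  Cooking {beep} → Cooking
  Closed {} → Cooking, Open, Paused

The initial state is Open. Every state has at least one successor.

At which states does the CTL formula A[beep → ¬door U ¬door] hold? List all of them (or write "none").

States satisfying beep → ¬door: {Error, Cooking, Closed}.
States satisfying ¬door: {Error, Cooking, Closed}.
States satisfying A[beep → ¬door U ¬door]: {Error, Cooking, Closed}.

{Error, Cooking, Closed}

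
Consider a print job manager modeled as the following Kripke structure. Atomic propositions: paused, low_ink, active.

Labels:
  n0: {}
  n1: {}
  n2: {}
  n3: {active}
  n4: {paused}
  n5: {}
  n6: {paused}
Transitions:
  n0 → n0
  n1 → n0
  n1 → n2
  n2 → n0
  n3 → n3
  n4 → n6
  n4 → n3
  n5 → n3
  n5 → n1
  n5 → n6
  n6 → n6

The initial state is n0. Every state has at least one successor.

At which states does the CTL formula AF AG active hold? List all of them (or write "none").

States satisfying AG active: {n3}.
States satisfying AF AG active: {n3}.

{n3}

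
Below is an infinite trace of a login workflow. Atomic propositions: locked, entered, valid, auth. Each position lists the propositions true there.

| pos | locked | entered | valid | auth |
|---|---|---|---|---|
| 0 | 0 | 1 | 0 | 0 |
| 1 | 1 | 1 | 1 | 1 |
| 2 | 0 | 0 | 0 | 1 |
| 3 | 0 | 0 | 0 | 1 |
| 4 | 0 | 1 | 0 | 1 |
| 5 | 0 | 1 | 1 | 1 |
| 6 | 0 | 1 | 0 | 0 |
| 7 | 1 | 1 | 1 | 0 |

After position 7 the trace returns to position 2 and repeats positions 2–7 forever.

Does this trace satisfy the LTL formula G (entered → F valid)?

Holds

entered → F valid holds at every position 0..7, and those are all positions ever visited, so G (entered → F valid) holds.
Positions where entered holds: 0, 1, 4, 5, 6, 7.
Check F valid at each: 0→ok, 1→ok, 4→ok, 5→ok, 6→ok, 7→ok.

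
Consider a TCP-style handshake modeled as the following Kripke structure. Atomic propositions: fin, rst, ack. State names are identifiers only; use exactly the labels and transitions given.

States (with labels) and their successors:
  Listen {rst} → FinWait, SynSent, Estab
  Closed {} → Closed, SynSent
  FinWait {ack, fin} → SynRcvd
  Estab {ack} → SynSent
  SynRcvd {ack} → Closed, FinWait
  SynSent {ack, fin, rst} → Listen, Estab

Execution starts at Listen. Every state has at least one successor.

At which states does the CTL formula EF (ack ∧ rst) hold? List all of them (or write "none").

States satisfying ack ∧ rst: {SynSent}.
States satisfying EF (ack ∧ rst): {Listen, Closed, FinWait, Estab, SynRcvd, SynSent}.

{Listen, Closed, FinWait, Estab, SynRcvd, SynSent}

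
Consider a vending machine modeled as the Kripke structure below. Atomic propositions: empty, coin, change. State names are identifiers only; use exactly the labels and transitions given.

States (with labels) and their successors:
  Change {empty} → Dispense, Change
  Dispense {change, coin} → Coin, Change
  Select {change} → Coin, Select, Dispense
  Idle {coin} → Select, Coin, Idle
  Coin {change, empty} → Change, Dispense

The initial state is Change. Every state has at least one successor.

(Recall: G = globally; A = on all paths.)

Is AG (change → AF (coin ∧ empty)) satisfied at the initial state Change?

Violated

States satisfying change → AF (coin ∧ empty): {Change, Idle}.
States satisfying AG (change → AF (coin ∧ empty)): ∅.
Coin is reachable from Change and violates change → AF (coin ∧ empty), so AG fails at Change.
Change ∉ Sat(AG (change → AF (coin ∧ empty))).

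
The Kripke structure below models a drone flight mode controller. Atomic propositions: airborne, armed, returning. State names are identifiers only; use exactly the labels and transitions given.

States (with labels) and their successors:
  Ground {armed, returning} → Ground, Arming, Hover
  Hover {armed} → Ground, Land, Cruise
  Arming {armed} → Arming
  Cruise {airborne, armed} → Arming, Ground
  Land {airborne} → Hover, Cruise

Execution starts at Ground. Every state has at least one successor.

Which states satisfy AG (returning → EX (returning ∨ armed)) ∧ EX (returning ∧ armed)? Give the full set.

{Ground, Hover, Cruise}

States satisfying returning → EX (returning ∨ armed): {Ground, Hover, Arming, Cruise, Land}.
States satisfying AG (returning → EX (returning ∨ armed)): {Ground, Hover, Arming, Cruise, Land}.
States satisfying returning ∧ armed: {Ground}.
States satisfying EX (returning ∧ armed): {Ground, Hover, Cruise}.
States satisfying AG (returning → EX (returning ∨ armed)) ∧ EX (returning ∧ armed): {Ground, Hover, Cruise}.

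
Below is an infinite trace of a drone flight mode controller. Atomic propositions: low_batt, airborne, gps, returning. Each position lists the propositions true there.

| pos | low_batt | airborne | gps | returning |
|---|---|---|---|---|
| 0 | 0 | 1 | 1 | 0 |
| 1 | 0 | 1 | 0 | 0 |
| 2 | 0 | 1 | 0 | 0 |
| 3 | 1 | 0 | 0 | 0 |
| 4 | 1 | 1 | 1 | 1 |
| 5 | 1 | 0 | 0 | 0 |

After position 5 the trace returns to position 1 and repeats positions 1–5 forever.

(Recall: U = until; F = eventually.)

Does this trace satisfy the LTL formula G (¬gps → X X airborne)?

¬gps → X X airborne must hold at every position from 0 onward. It fails at position 1, so G (¬gps → X X airborne) is false.
Positions where ¬gps holds: 1, 2, 3, 5.
Check X X airborne at each: 1→fails, 2→ok, 3→fails, 5→ok.

Violated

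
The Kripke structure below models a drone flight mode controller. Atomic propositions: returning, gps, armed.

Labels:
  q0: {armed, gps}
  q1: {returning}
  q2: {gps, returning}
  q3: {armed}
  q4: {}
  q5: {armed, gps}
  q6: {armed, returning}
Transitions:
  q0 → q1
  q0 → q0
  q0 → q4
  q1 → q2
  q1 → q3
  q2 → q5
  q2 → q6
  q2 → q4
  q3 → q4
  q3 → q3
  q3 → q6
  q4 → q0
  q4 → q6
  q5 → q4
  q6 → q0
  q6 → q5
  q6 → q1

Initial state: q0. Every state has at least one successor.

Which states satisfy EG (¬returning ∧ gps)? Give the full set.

{q0}

States satisfying ¬returning ∧ gps: {q0, q5}.
States satisfying EG (¬returning ∧ gps): {q0}.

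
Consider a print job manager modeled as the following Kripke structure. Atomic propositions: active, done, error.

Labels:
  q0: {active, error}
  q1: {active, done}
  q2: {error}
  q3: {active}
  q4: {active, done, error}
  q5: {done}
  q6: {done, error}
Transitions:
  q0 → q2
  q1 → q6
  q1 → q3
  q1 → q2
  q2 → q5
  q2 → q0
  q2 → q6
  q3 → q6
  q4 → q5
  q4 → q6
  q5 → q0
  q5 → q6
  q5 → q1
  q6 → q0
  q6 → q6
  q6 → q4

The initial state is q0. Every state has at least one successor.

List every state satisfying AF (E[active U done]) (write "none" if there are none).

{q1, q3, q4, q5, q6}

States satisfying E[active U done]: {q1, q3, q4, q5, q6}.
States satisfying AF (E[active U done]): {q1, q3, q4, q5, q6}.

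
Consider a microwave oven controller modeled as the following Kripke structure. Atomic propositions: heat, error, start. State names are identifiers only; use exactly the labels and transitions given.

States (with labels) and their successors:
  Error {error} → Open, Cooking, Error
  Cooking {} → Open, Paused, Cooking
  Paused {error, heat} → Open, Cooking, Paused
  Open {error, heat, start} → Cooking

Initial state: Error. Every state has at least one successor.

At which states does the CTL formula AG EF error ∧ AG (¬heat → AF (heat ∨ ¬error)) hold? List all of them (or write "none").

{Cooking, Paused, Open}

States satisfying EF error: {Error, Cooking, Paused, Open}.
States satisfying AG EF error: {Error, Cooking, Paused, Open}.
States satisfying ¬heat → AF (heat ∨ ¬error): {Cooking, Paused, Open}.
States satisfying AG (¬heat → AF (heat ∨ ¬error)): {Cooking, Paused, Open}.
States satisfying AG EF error ∧ AG (¬heat → AF (heat ∨ ¬error)): {Cooking, Paused, Open}.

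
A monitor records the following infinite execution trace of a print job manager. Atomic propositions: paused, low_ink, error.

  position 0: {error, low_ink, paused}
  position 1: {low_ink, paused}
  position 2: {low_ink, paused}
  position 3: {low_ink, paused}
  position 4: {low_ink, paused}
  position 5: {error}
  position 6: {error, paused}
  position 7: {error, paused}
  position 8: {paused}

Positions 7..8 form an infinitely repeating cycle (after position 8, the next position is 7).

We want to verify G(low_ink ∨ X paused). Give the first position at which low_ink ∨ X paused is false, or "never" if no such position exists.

low_ink ∨ X paused holds at every position 0..8, and those are all the positions the trace ever visits, so the invariant G(low_ink ∨ X paused) is never violated.

never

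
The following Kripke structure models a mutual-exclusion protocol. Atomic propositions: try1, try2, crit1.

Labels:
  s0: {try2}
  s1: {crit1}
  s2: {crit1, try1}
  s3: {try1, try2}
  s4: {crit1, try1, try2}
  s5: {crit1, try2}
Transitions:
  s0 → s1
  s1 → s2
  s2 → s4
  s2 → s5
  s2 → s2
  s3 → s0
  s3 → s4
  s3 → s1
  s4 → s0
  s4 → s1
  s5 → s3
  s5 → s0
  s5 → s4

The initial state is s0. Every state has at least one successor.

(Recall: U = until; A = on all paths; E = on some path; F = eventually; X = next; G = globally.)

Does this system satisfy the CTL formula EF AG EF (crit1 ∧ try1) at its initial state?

States satisfying AG EF (crit1 ∧ try1): {s0, s1, s2, s3, s4, s5}.
States satisfying EF AG EF (crit1 ∧ try1): {s0, s1, s2, s3, s4, s5}.
Some path from s0 reaches a state where AG EF (crit1 ∧ try1) holds.
s0 ∈ Sat(EF AG EF (crit1 ∧ try1)).

Yes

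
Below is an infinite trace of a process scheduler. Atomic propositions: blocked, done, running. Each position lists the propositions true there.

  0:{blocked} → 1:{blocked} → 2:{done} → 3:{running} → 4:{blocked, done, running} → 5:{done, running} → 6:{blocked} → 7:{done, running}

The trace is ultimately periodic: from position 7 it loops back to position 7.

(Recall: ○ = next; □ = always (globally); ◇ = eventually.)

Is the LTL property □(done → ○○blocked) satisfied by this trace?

No

done → ○○blocked must hold at every position from 0 onward. It fails at position 5, so □(done → ○○blocked) is false.
Positions where done holds: 2, 4, 5, 7.
Check ○○blocked at each: 2→ok, 4→ok, 5→fails, 7→fails.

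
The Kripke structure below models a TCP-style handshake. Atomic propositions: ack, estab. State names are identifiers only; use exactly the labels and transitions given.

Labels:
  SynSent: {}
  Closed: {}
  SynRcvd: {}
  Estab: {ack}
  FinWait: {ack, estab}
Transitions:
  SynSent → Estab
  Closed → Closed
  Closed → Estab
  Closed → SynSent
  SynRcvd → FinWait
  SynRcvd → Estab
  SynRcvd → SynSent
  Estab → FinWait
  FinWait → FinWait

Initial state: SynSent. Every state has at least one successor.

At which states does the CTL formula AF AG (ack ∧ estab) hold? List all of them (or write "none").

{SynSent, SynRcvd, Estab, FinWait}

States satisfying AG (ack ∧ estab): {FinWait}.
States satisfying AF AG (ack ∧ estab): {SynSent, SynRcvd, Estab, FinWait}.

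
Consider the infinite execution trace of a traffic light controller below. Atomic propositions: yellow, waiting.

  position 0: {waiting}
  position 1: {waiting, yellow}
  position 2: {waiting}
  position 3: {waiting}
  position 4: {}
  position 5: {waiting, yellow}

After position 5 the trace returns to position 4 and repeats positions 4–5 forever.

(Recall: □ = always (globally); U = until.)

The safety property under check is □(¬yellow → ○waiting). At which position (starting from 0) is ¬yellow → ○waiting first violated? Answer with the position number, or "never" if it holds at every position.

3

Check ¬yellow → ○waiting at each position in order: 0 ✓, 1 ✓, 2 ✓.
At position 3 the labels are {waiting} and the next position 4 has {}, so ¬yellow → ○waiting is false there. This is the first violation.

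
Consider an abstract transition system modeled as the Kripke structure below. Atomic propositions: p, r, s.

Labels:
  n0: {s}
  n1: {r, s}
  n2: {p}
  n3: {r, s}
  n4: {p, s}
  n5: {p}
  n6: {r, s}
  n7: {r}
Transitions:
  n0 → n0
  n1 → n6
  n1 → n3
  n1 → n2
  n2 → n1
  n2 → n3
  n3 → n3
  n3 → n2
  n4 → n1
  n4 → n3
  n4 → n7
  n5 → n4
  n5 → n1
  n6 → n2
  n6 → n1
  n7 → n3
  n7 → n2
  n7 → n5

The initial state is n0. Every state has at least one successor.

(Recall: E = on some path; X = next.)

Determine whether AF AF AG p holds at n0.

States satisfying AF AG p: ∅.
States satisfying AF AF AG p: ∅.
There is a path from n0 along which AF AG p never holds.
n0 ∉ Sat(AF AF AG p).

Violated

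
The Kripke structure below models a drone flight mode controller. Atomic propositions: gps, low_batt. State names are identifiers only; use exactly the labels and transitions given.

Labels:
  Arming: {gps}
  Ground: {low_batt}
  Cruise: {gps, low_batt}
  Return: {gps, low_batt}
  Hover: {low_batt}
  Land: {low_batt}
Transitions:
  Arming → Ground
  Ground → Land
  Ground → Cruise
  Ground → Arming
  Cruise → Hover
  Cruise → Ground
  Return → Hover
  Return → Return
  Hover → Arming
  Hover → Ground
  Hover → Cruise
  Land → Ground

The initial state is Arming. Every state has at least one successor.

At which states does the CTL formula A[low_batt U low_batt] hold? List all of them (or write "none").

States satisfying low_batt: {Ground, Cruise, Return, Hover, Land}.
States satisfying A[low_batt U low_batt]: {Ground, Cruise, Return, Hover, Land}.

{Ground, Cruise, Return, Hover, Land}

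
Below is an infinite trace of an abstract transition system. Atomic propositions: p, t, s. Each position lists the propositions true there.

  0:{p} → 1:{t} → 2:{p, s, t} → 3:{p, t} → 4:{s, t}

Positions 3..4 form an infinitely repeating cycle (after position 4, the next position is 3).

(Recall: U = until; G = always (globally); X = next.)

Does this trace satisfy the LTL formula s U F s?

Holds

Walking from position 0: F s first holds at position 0, and s holds at every earlier position along the way, so s U F s holds.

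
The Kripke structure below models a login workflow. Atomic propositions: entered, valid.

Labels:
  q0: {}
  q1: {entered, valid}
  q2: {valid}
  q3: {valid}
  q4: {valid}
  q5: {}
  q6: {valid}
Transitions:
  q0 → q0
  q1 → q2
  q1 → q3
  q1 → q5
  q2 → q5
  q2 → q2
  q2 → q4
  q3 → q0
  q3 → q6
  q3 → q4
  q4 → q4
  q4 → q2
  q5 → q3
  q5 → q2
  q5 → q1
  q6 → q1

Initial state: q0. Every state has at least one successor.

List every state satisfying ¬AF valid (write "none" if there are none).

{q0}

States satisfying valid: {q1, q2, q3, q4, q6}.
States satisfying AF valid: {q1, q2, q3, q4, q5, q6}.
States satisfying ¬AF valid: {q0}.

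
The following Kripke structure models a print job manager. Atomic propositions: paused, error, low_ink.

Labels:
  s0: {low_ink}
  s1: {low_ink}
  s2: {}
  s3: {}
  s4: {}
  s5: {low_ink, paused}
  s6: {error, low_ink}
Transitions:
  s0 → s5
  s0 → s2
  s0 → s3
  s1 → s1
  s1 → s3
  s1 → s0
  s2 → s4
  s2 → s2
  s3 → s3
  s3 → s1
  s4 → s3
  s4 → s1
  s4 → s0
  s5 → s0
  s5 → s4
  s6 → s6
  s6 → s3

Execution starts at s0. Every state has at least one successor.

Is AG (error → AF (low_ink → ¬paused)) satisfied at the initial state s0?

States satisfying error → AF (low_ink → ¬paused): {s0, s1, s2, s3, s4, s5, s6}.
States satisfying AG (error → AF (low_ink → ¬paused)): {s0, s1, s2, s3, s4, s5, s6}.
Every state reachable from s0 satisfies error → AF (low_ink → ¬paused).
s0 ∈ Sat(AG (error → AF (low_ink → ¬paused))).

Yes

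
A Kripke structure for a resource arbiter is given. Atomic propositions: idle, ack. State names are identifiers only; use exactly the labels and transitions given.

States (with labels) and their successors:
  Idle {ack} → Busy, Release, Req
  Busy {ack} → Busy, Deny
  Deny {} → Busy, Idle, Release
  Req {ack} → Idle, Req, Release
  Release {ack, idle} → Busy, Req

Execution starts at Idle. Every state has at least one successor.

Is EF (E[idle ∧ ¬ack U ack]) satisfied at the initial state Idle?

States satisfying E[idle ∧ ¬ack U ack]: {Idle, Busy, Req, Release}.
States satisfying EF (E[idle ∧ ¬ack U ack]): {Idle, Busy, Deny, Req, Release}.
Some path from Idle reaches a state where E[idle ∧ ¬ack U ack] holds.
Idle ∈ Sat(EF (E[idle ∧ ¬ack U ack])).

Holds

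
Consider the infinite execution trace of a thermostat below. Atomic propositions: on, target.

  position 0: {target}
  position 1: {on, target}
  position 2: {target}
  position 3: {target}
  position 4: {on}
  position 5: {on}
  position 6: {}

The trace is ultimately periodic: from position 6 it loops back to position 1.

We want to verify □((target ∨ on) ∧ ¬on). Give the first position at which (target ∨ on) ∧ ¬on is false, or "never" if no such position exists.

Check (target ∨ on) ∧ ¬on at each position in order: 0 ✓.
At position 1 the labels are {on, target}, so (target ∨ on) ∧ ¬on is false there. This is the first violation.

1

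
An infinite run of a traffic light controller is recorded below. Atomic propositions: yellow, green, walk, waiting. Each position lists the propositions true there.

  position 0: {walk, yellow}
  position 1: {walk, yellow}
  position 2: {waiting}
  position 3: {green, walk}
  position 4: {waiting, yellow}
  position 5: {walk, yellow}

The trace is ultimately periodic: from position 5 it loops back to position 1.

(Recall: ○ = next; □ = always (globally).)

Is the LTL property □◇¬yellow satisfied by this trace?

◇¬yellow holds at every position 0..5, and those are all positions ever visited, so □◇¬yellow holds.

Yes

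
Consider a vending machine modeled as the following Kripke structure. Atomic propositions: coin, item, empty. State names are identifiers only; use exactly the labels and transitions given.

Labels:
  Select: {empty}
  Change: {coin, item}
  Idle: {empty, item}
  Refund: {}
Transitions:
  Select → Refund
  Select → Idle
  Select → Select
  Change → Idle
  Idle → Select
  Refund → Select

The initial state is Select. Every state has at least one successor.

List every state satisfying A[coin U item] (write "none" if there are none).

States satisfying coin: {Change}.
States satisfying item: {Change, Idle}.
States satisfying A[coin U item]: {Change, Idle}.

{Change, Idle}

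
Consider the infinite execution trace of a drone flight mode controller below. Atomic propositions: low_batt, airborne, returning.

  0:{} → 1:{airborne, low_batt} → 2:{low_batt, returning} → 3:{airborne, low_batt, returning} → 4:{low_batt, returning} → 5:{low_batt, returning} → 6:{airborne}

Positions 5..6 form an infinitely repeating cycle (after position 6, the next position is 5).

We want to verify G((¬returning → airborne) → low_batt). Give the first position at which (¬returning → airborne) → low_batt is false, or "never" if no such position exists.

Check (¬returning → airborne) → low_batt at each position in order: 0 ✓, 1 ✓, 2 ✓, 3 ✓, 4 ✓, 5 ✓.
At position 6 the labels are {airborne}, so (¬returning → airborne) → low_batt is false there. This is the first violation.

6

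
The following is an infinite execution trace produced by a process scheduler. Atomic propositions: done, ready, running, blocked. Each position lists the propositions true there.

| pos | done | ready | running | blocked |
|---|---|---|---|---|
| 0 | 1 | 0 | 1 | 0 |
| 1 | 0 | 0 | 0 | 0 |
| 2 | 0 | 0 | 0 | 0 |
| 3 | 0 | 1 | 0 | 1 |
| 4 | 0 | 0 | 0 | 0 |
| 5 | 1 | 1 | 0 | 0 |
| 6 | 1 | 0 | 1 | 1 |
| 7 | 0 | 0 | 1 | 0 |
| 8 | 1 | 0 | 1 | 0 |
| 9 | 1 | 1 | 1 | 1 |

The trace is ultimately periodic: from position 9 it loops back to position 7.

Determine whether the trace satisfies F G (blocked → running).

Yes

G (blocked → running) holds at position 4, which is reachable from 0, so F G (blocked → running) holds.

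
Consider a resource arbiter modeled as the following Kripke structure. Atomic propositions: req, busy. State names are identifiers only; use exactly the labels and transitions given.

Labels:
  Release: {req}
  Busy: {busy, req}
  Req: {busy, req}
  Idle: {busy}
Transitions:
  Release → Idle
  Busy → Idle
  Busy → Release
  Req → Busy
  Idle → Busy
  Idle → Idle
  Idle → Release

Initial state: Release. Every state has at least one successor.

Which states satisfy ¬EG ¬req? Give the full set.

States satisfying ¬req: {Idle}.
States satisfying EG ¬req: {Idle}.
States satisfying ¬EG ¬req: {Release, Busy, Req}.

{Release, Busy, Req}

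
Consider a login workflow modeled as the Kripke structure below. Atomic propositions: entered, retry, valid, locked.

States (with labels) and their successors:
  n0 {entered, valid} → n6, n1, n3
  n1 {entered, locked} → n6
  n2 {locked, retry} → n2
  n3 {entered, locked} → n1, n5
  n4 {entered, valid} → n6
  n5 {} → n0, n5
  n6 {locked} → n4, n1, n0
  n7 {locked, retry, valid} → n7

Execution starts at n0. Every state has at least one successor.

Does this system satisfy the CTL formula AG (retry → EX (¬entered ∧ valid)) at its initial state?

States satisfying retry → EX (¬entered ∧ valid): {n0, n1, n3, n4, n5, n6, n7}.
States satisfying AG (retry → EX (¬entered ∧ valid)): {n0, n1, n3, n4, n5, n6, n7}.
Every state reachable from n0 satisfies retry → EX (¬entered ∧ valid).
n0 ∈ Sat(AG (retry → EX (¬entered ∧ valid))).

Satisfied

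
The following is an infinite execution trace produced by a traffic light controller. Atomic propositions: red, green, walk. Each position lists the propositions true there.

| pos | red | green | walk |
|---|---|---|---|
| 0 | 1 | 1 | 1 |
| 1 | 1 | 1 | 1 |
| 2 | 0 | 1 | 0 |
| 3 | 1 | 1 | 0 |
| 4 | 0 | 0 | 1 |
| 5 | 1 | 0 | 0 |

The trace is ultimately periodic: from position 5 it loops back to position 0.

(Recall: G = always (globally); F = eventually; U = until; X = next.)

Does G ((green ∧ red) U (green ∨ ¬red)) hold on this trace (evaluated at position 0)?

Violated

(green ∧ red) U (green ∨ ¬red) must hold at every position from 0 onward. It fails at position 5, so G ((green ∧ red) U (green ∨ ¬red)) is false.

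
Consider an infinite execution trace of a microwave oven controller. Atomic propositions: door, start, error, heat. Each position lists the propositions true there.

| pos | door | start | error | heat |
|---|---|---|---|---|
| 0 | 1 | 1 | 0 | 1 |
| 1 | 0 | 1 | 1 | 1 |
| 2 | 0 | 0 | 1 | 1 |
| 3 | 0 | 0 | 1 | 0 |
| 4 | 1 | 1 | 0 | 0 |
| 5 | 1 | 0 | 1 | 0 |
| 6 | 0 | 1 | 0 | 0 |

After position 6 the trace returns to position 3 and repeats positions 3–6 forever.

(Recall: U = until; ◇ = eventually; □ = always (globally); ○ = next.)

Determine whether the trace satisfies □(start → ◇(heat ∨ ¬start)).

start → ◇(heat ∨ ¬start) holds at every position 0..6, and those are all positions ever visited, so □(start → ◇(heat ∨ ¬start)) holds.
Positions where start holds: 0, 1, 4, 6.
Check ◇(heat ∨ ¬start) at each: 0→ok, 1→ok, 4→ok, 6→ok.

Holds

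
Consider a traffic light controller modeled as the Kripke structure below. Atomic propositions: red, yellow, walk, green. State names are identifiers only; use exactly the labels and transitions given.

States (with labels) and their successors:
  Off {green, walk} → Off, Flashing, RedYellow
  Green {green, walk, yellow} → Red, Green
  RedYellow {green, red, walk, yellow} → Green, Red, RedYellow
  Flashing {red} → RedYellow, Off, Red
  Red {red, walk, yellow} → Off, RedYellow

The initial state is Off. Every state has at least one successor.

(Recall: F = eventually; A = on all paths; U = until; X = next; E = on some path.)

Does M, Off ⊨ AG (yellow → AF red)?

States satisfying yellow → AF red: {Off, RedYellow, Flashing, Red}.
States satisfying AG (yellow → AF red): ∅.
Green is reachable from Off and violates yellow → AF red, so AG fails at Off.
Off ∉ Sat(AG (yellow → AF red)).

No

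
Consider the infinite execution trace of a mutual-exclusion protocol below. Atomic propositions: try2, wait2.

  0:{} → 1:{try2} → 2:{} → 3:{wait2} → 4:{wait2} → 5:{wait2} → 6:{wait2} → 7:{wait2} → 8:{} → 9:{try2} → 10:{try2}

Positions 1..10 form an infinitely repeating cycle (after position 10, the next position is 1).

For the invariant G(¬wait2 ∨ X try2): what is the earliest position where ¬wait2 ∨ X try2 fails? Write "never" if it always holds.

3

Check ¬wait2 ∨ X try2 at each position in order: 0 ✓, 1 ✓, 2 ✓.
At position 3 the labels are {wait2} and the next position 4 has {wait2}, so ¬wait2 ∨ X try2 is false there. This is the first violation.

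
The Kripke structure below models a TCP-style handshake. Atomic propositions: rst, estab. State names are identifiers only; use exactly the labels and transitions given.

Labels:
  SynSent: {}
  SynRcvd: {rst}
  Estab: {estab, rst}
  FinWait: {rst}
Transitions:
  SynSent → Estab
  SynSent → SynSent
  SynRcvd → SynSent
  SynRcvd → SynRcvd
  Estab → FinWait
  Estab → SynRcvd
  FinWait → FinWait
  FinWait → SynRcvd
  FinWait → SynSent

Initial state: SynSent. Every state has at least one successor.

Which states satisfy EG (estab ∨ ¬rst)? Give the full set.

{SynSent}

States satisfying estab ∨ ¬rst: {SynSent, Estab}.
States satisfying EG (estab ∨ ¬rst): {SynSent}.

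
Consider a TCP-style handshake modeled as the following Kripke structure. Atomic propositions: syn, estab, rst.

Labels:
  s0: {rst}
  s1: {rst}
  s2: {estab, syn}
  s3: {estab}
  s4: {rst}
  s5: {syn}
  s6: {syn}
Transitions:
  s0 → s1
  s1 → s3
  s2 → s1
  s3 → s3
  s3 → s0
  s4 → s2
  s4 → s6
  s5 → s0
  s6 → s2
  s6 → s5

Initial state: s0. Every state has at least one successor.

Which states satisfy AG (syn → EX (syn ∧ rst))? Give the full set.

States satisfying syn → EX (syn ∧ rst): {s0, s1, s3, s4}.
States satisfying AG (syn → EX (syn ∧ rst)): {s0, s1, s3}.

{s0, s1, s3}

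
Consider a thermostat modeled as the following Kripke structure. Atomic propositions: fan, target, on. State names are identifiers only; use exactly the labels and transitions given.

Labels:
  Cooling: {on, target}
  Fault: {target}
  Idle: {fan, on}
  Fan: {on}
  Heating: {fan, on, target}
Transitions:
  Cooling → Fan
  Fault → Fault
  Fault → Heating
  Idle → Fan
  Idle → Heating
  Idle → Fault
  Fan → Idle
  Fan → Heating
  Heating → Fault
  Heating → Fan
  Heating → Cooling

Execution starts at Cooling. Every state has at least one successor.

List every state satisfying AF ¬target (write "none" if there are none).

States satisfying ¬target: {Idle, Fan}.
States satisfying AF ¬target: {Cooling, Idle, Fan}.

{Cooling, Idle, Fan}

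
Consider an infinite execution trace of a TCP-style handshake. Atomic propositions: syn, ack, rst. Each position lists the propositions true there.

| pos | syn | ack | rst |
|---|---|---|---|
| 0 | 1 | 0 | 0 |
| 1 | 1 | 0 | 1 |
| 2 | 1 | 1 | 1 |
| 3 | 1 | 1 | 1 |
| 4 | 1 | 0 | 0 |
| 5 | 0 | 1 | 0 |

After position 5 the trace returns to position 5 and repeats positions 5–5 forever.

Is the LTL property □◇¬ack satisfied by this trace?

◇¬ack must hold at every position from 0 onward. It fails at position 5, so □◇¬ack is false.

Violated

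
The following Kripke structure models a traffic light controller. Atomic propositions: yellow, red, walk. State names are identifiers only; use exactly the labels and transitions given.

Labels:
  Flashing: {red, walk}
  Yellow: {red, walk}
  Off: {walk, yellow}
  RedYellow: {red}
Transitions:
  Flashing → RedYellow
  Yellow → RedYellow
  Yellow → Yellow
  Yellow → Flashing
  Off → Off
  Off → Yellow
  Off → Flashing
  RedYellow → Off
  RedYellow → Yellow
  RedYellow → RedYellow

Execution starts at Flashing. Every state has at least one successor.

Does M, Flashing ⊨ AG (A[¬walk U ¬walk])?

Violated

States satisfying A[¬walk U ¬walk]: {RedYellow}.
States satisfying AG (A[¬walk U ¬walk]): ∅.
Flashing is reachable from Flashing and violates A[¬walk U ¬walk], so AG fails at Flashing.
Flashing ∉ Sat(AG (A[¬walk U ¬walk])).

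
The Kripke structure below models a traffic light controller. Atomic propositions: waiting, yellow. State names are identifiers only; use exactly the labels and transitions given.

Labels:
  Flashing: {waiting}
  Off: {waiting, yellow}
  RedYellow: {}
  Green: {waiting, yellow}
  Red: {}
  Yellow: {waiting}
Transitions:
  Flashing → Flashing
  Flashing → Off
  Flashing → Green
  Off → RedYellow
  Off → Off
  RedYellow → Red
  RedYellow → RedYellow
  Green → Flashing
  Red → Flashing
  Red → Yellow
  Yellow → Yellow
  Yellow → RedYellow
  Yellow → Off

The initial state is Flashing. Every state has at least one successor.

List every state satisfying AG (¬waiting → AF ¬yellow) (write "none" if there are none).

States satisfying ¬waiting → AF ¬yellow: {Flashing, Off, RedYellow, Green, Red, Yellow}.
States satisfying AG (¬waiting → AF ¬yellow): {Flashing, Off, RedYellow, Green, Red, Yellow}.

{Flashing, Off, RedYellow, Green, Red, Yellow}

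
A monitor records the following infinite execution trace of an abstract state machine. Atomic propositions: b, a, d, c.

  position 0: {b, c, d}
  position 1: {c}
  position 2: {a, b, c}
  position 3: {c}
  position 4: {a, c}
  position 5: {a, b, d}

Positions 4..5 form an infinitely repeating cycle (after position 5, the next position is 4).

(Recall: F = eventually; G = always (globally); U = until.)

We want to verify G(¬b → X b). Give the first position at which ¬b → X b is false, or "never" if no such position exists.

Check ¬b → X b at each position in order: 0 ✓, 1 ✓, 2 ✓.
At position 3 the labels are {c} and the next position 4 has {a, c}, so ¬b → X b is false there. This is the first violation.

3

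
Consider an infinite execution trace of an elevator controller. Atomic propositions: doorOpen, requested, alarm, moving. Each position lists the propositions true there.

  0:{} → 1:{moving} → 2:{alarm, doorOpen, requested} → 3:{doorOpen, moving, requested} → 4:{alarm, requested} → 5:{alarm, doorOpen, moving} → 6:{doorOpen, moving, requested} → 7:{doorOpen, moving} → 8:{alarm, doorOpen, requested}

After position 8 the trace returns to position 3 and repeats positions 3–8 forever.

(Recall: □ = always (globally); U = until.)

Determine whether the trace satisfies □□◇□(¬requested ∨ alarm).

No

□◇□(¬requested ∨ alarm) must hold at every position from 0 onward. It fails at position 0, so □□◇□(¬requested ∨ alarm) is false.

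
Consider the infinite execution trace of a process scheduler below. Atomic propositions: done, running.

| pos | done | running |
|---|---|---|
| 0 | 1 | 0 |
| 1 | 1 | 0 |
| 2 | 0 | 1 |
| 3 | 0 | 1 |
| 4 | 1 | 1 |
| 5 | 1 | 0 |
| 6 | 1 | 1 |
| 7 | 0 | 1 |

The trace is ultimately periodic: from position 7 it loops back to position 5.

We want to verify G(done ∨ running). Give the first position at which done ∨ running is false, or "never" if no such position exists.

done ∨ running holds at every position 0..7, and those are all the positions the trace ever visits, so the invariant G(done ∨ running) is never violated.

never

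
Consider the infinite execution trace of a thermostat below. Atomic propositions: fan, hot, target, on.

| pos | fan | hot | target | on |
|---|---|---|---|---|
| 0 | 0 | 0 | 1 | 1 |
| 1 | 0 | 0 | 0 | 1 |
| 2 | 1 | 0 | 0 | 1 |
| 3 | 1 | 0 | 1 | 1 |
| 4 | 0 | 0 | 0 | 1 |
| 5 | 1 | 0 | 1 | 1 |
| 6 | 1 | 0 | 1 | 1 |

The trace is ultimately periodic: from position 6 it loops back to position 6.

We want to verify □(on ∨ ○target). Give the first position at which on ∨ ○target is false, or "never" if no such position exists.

on ∨ ○target holds at every position 0..6, and those are all the positions the trace ever visits, so the invariant □(on ∨ ○target) is never violated.

never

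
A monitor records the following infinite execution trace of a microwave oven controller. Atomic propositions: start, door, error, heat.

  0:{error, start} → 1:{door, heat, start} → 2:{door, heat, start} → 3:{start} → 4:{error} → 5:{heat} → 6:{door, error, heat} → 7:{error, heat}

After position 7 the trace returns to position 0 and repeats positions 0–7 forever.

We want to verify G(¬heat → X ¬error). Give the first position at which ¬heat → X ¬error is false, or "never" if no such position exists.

3

Check ¬heat → X ¬error at each position in order: 0 ✓, 1 ✓, 2 ✓.
At position 3 the labels are {start} and the next position 4 has {error}, so ¬heat → X ¬error is false there. This is the first violation.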